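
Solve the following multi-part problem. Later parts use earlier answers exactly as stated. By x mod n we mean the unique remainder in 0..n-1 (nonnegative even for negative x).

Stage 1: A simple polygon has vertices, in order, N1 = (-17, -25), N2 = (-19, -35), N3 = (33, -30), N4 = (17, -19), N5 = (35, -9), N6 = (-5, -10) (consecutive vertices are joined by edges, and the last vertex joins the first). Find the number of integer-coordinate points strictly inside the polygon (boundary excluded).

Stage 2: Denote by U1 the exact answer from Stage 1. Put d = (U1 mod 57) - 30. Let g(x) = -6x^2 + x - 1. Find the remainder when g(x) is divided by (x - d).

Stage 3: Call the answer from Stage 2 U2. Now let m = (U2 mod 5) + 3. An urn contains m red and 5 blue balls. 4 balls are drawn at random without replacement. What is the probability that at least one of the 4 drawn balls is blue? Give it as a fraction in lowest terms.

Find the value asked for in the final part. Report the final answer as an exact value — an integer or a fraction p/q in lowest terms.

92/99

Stage 1: cross terms: (-17*-35 - -19*-25)=120, (-19*-30 - 33*-35)=1725, (33*-19 - 17*-30)=-117, (17*-9 - 35*-19)=512, (35*-10 - -5*-9)=-395, (-5*-25 - -17*-10)=-45; twice the area = |1800| = 1800; area = 900; boundary points = 2 + 1 + 1 + 2 + 1 + 3 = 10; strictly interior points = area - boundary/2 + 1 = 896; answer 896
Stage 2: U1 = 896; d = 11; remainder = value at the root: -6*(11)^2 + 1*(11)^1 - 1 = (-726) + (11) + (-1) = -716; answer -716
Stage 3: U2 = -716; m = 7; total draws C(12,4) = 495; complement C(7,4) = 35; favorable 495 - 35 = 460; P = 92/99; answer 92/99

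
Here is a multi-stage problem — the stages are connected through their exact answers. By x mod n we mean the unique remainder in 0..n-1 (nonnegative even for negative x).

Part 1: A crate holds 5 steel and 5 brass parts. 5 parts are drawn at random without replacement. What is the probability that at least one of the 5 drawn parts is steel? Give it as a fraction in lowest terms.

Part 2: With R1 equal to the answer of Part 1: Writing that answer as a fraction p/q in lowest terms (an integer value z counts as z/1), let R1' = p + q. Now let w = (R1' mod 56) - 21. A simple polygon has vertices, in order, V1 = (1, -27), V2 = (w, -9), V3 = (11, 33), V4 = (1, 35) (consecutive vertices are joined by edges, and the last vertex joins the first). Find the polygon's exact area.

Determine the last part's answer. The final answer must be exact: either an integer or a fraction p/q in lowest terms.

Part 1: total draws C(10,5) = 252; complement C(5,5) = 1; favorable 252 - 1 = 251; P = 251/252; answer 251/252
Part 2: R1 = 251/252; threaded value p + q = 503; w = 34; cross terms: (1*-9 - 34*-27)=909, (34*33 - 11*-9)=1221, (11*35 - 1*33)=352, (1*-27 - 1*35)=-62; twice the area = |2420| = 2420; area = 1210; answer 1210

1210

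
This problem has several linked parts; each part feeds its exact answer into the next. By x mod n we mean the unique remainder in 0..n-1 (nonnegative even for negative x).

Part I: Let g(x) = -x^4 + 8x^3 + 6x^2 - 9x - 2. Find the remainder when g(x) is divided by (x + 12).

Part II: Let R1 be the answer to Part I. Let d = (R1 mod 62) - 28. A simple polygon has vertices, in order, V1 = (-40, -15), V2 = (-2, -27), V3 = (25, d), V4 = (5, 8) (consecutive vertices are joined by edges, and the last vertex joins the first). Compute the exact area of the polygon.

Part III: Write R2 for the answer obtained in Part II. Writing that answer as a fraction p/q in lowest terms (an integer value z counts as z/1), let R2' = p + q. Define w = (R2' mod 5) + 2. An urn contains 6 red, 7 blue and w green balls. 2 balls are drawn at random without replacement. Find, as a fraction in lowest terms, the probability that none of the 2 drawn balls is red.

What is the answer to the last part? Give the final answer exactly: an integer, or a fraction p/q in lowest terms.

Part I: remainder = value at the root: -1*(-12)^4 + 8*(-12)^3 + 6*(-12)^2 - 9*(-12)^1 - 2 = (-20736) + (-13824) + (864) + (108) + (-2) = -33590; answer -33590
Part II: R1 = -33590; d = -14; cross terms: (-40*-27 - -2*-15)=1050, (-2*-14 - 25*-27)=703, (25*8 - 5*-14)=270, (5*-15 - -40*8)=245; twice the area = |2268| = 2268; area = 1134; answer 1134
Part III: R2 = 1134; threaded value p + q = 1135; w = 2; total draws C(15,2) = 105; favorable C(9,2) = 36; P = 12/35; answer 12/35

12/35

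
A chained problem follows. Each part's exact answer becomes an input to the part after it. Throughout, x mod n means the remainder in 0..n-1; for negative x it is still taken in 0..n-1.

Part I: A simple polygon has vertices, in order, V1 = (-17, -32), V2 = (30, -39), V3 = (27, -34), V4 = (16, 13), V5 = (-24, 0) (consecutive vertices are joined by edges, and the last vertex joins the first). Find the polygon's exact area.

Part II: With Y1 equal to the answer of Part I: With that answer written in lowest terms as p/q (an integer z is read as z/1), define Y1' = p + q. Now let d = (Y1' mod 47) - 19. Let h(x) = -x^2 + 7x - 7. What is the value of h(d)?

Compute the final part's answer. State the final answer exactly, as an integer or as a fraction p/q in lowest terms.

-67

Part I: cross terms: (-17*-39 - 30*-32)=1623, (30*-34 - 27*-39)=33, (27*13 - 16*-34)=895, (16*0 - -24*13)=312, (-24*-32 - -17*0)=768; twice the area = |3631| = 3631; area = 3631/2; answer 3631/2
Part II: Y1 = 3631/2; threaded value p + q = 3633; d = -5; -1*(-5)^2 + 7*(-5)^1 - 7 = (-25) + (-35) + (-7) = -67; answer -67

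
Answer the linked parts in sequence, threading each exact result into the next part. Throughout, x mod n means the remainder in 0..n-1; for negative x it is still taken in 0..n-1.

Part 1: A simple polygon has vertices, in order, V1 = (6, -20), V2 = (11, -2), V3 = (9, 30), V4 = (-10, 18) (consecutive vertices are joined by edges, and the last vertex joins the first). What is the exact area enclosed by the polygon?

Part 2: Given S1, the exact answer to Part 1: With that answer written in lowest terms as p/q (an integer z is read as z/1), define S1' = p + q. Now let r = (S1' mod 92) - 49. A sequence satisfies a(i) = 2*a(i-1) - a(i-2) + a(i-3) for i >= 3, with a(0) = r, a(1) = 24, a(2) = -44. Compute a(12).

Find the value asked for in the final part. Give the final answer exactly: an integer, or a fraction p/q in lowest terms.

-20015

Part 1: cross terms: (6*-2 - 11*-20)=208, (11*30 - 9*-2)=348, (9*18 - -10*30)=462, (-10*-20 - 6*18)=92; twice the area = |1110| = 1110; area = 555; answer 555
Part 2: S1 = 555; threaded value p + q = 556; r = -45; a(3) = 2*(-44) - 1*(24) + 1*(-45) = -157; iterating: a(3)=-157, a(4)=-246, a(5)=-379, a(6)=-669, a(7)=-1205, a(8)=-2120, a(9)=-3704, a(10)=-6493, a(11)=-11402, a(12)=-20015; answer -20015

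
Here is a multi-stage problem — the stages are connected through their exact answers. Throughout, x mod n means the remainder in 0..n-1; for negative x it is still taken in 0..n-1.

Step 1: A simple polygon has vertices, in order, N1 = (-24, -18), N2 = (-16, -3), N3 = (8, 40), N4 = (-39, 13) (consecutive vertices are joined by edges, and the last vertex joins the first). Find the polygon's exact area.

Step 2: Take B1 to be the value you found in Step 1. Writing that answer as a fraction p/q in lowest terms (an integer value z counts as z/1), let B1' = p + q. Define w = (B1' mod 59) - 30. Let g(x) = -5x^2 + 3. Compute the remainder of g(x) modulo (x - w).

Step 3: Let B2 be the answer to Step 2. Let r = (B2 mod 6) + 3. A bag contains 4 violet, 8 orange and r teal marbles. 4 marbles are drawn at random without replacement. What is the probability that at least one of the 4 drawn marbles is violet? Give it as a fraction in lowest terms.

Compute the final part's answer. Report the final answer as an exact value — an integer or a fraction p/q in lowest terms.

Step 1: cross terms: (-24*-3 - -16*-18)=-216, (-16*40 - 8*-3)=-616, (8*13 - -39*40)=1664, (-39*-18 - -24*13)=1014; twice the area = |1846| = 1846; area = 923; answer 923
Step 2: B1 = 923; threaded value p + q = 924; w = 9; remainder = value at the root: -5*(9)^2 + 3 = (-405) + (3) = -402; answer -402
Step 3: B2 = -402; r = 3; total draws C(15,4) = 1365; complement C(11,4) = 330; favorable 1365 - 330 = 1035; P = 69/91; answer 69/91

69/91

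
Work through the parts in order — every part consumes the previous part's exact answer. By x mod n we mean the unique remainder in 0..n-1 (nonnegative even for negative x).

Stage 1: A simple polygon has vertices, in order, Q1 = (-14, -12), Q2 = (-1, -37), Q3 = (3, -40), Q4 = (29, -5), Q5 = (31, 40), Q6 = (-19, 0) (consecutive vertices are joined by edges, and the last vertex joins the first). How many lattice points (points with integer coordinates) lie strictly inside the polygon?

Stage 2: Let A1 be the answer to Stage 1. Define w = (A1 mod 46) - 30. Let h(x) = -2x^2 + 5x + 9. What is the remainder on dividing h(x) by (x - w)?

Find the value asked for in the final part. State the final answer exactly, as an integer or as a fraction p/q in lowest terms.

Stage 1: cross terms: (-14*-37 - -1*-12)=506, (-1*-40 - 3*-37)=151, (3*-5 - 29*-40)=1145, (29*40 - 31*-5)=1315, (31*0 - -19*40)=760, (-19*-12 - -14*0)=228; twice the area = |4105| = 4105; area = 4105/2; boundary points = 1 + 1 + 1 + 1 + 10 + 1 = 15; strictly interior points = area - boundary/2 + 1 = 2046; answer 2046
Stage 2: A1 = 2046; w = -8; remainder = value at the root: -2*(-8)^2 + 5*(-8)^1 + 9 = (-128) + (-40) + (9) = -159; answer -159

-159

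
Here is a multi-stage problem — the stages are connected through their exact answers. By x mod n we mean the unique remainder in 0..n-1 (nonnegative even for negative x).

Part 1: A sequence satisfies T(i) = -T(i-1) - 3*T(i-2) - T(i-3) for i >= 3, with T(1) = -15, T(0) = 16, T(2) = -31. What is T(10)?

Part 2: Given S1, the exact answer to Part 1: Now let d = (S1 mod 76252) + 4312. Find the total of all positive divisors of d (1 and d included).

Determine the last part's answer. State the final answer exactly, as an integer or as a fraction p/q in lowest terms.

Part 1: T(3) = -1*(-31) - 3*(-15) - 1*(16) = 60; iterating: T(3)=60, T(4)=48, T(5)=-197, T(6)=-7, T(7)=550, T(8)=-332, T(9)=-1311, T(10)=1757; answer 1757
Part 2: S1 = 1757; d = 6069; 6069 = 3 * 7 * 17^2; sigma = (1 + 3) * (1 + 7) * (1 + 17 + 289) = 4 * 8 * 307 = 9824; answer 9824

9824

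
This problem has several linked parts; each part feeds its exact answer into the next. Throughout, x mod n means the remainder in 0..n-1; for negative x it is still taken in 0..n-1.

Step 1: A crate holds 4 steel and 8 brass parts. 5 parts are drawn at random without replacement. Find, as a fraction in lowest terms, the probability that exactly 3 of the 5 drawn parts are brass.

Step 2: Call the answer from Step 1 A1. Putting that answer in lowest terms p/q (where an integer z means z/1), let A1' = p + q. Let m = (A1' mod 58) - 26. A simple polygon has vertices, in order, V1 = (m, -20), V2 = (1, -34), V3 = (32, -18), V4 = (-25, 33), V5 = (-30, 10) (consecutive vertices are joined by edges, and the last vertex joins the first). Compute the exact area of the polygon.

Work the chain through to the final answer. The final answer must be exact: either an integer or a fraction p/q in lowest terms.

Step 1: total draws C(12,5) = 792; favorable C(8,3)*C(4,2) = 336; P = 14/33; answer 14/33
Step 2: A1 = 14/33; threaded value p + q = 47; m = 21; cross terms: (21*-34 - 1*-20)=-694, (1*-18 - 32*-34)=1070, (32*33 - -25*-18)=606, (-25*10 - -30*33)=740, (-30*-20 - 21*10)=390; twice the area = |2112| = 2112; area = 1056; answer 1056

1056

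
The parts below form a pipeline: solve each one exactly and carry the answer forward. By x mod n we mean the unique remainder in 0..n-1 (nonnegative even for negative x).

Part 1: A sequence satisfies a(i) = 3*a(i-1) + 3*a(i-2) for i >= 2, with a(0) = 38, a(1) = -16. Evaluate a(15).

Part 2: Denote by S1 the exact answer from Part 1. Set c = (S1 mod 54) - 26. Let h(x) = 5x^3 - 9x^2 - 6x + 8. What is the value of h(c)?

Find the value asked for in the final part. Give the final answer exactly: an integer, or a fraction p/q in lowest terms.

Part 1: a(2) = 3*(-16) + 3*(38) = 66; iterating: a(2)=66, a(3)=150, a(4)=648, a(5)=2394, a(6)=9126, a(7)=34560, a(8)=131058, a(9)=496854, a(10)=1883736, a(11)=7141770, a(12)=27076518, a(13)=102654864, a(14)=389194146, a(15)=1475547030; answer 1475547030
Part 2: S1 = 1475547030; c = -26; 5*(-26)^3 - 9*(-26)^2 - 6*(-26)^1 + 8 = (-87880) + (-6084) + (156) + (8) = -93800; answer -93800

-93800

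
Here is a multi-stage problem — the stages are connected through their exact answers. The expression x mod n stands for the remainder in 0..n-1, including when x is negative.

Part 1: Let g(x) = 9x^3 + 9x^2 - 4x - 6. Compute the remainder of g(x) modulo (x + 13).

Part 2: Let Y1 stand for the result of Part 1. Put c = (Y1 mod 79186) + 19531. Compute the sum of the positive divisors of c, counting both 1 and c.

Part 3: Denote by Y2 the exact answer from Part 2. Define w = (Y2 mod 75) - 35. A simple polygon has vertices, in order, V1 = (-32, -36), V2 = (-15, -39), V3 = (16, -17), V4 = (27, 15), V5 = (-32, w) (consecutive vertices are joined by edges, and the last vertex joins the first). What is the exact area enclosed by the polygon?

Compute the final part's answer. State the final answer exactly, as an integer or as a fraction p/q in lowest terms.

3269/2

Part 1: remainder = value at the root: 9*(-13)^3 + 9*(-13)^2 - 4*(-13)^1 - 6 = (-19773) + (1521) + (52) + (-6) = -18206; answer -18206
Part 2: Y1 = -18206; c = 80511; 80511 = 3 * 47 * 571; sigma = (1 + 3) * (1 + 47) * (1 + 571) = 4 * 48 * 572 = 109824; answer 109824
Part 3: Y2 = 109824; w = -11; cross terms: (-32*-39 - -15*-36)=708, (-15*-17 - 16*-39)=879, (16*15 - 27*-17)=699, (27*-11 - -32*15)=183, (-32*-36 - -32*-11)=800; twice the area = |3269| = 3269; area = 3269/2; answer 3269/2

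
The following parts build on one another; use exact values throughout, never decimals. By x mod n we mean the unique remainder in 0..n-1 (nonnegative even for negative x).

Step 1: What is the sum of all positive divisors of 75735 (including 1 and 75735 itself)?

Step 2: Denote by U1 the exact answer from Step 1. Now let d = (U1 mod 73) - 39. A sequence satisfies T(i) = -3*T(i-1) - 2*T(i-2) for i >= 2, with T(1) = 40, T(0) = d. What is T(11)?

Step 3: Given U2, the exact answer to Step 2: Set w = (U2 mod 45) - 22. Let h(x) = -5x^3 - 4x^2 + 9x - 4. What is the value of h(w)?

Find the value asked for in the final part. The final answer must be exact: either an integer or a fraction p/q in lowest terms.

Step 1: 75735 = 3^4 * 5 * 11 * 17; sigma = (1 + 3 + 9 + 27 + 81) * (1 + 5) * (1 + 11) * (1 + 17) = 121 * 6 * 12 * 18 = 156816; answer 156816
Step 2: U1 = 156816; d = -27; T(2) = -3*(40) - 2*(-27) = -66; iterating: T(2)=-66, T(3)=118, T(4)=-222, T(5)=430, T(6)=-846, T(7)=1678, T(8)=-3342, T(9)=6670, T(10)=-13326, T(11)=26638; answer 26638
Step 3: U2 = 26638; w = 21; -5*(21)^3 - 4*(21)^2 + 9*(21)^1 - 4 = (-46305) + (-1764) + (189) + (-4) = -47884; answer -47884

-47884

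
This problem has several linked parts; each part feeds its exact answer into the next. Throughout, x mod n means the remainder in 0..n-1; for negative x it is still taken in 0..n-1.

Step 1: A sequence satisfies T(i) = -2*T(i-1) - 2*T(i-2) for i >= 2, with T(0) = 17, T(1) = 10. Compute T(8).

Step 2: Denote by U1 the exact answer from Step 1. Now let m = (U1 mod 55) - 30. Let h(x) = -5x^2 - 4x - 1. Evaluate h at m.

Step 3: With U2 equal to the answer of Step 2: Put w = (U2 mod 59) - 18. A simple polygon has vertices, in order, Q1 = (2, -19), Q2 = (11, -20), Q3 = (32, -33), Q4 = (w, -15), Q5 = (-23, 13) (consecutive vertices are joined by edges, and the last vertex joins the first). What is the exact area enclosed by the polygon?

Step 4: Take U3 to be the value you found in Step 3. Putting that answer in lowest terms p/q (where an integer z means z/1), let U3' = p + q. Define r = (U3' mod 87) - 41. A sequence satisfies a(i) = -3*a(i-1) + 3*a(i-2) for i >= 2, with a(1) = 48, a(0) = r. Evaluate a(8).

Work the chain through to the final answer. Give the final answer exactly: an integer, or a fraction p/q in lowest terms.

-211248

Step 1: T(2) = -2*(10) - 2*(17) = -54; iterating: T(2)=-54, T(3)=88, T(4)=-68, T(5)=-40, T(6)=216, T(7)=-352, T(8)=272; answer 272
Step 2: U1 = 272; m = 22; -5*(22)^2 - 4*(22)^1 - 1 = (-2420) + (-88) + (-1) = -2509; answer -2509
Step 3: U2 = -2509; w = 10; cross terms: (2*-20 - 11*-19)=169, (11*-33 - 32*-20)=277, (32*-15 - 10*-33)=-150, (10*13 - -23*-15)=-215, (-23*-19 - 2*13)=411; twice the area = |492| = 492; area = 246; answer 246
Step 4: U3 = 246; threaded value p + q = 247; r = 32; a(2) = -3*(48) + 3*(32) = -48; iterating: a(2)=-48, a(3)=288, a(4)=-1008, a(5)=3888, a(6)=-14688, a(7)=55728, a(8)=-211248; answer -211248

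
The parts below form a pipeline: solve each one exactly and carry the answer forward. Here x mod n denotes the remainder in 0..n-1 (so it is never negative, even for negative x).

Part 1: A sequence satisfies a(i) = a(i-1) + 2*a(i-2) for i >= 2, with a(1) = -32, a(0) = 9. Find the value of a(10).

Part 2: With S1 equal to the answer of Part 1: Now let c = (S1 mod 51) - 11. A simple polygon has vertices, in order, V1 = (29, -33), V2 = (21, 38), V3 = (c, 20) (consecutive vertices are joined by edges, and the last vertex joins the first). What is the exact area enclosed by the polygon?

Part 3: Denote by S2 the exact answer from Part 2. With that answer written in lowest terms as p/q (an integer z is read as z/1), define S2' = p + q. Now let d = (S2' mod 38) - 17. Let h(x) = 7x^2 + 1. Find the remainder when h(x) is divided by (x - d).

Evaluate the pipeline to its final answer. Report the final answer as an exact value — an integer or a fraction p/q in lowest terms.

Part 1: a(2) = 1*(-32) + 2*(9) = -14; iterating: a(2)=-14, a(3)=-78, a(4)=-106, a(5)=-262, a(6)=-474, a(7)=-998, a(8)=-1946, a(9)=-3942, a(10)=-7834; answer -7834
Part 2: S1 = -7834; c = 9; cross terms: (29*38 - 21*-33)=1795, (21*20 - 9*38)=78, (9*-33 - 29*20)=-877; twice the area = |996| = 996; area = 498; answer 498
Part 3: S2 = 498; threaded value p + q = 499; d = -12; remainder = value at the root: 7*(-12)^2 + 1 = (1008) + (1) = 1009; answer 1009

1009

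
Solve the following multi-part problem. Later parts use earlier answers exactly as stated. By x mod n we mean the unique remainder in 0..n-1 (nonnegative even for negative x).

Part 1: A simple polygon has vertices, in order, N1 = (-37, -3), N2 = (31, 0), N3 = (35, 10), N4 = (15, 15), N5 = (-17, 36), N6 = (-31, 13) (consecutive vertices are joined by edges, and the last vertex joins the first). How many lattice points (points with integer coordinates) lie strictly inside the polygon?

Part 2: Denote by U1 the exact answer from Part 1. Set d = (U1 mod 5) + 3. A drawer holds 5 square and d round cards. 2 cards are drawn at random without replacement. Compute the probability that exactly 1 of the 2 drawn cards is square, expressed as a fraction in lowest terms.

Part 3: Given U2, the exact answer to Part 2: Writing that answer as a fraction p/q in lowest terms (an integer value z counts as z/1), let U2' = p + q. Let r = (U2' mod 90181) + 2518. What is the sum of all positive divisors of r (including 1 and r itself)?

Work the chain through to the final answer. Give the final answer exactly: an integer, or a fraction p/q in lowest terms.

Part 1: cross terms: (-37*0 - 31*-3)=93, (31*10 - 35*0)=310, (35*15 - 15*10)=375, (15*36 - -17*15)=795, (-17*13 - -31*36)=895, (-31*-3 - -37*13)=574; twice the area = |3042| = 3042; area = 1521; boundary points = 1 + 2 + 5 + 1 + 1 + 2 = 12; strictly interior points = area - boundary/2 + 1 = 1516; answer 1516
Part 2: U1 = 1516; d = 4; total draws C(9,2) = 36; favorable C(5,1)*C(4,1) = 20; P = 5/9; answer 5/9
Part 3: U2 = 5/9; threaded value p + q = 14; r = 2532; 2532 = 2^2 * 3 * 211; sigma = (1 + 2 + 4) * (1 + 3) * (1 + 211) = 7 * 4 * 212 = 5936; answer 5936

5936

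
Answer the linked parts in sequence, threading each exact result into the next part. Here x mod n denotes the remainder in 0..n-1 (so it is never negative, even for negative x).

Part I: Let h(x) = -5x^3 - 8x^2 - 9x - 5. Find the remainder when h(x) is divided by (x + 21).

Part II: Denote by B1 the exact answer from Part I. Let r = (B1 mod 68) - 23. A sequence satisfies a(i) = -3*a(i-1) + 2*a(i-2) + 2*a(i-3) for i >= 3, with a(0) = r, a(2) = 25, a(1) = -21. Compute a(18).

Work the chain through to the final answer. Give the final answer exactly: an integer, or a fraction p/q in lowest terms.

Part I: remainder = value at the root: -5*(-21)^3 - 8*(-21)^2 - 9*(-21)^1 - 5 = (46305) + (-3528) + (189) + (-5) = 42961; answer 42961
Part II: B1 = 42961; r = 30; a(3) = -3*(25) + 2*(-21) + 2*(30) = -57; iterating: a(3)=-57, a(4)=179, a(5)=-601, a(6)=2047, a(7)=-6985, a(8)=23847, a(9)=-81417, a(10)=277975, a(11)=-949065, a(12)=3240311, a(13)=-11063113, a(14)=37771831, a(15)=-128961097, a(16)=440300727, a(17)=-1503280713, a(18)=5132521399; answer 5132521399

5132521399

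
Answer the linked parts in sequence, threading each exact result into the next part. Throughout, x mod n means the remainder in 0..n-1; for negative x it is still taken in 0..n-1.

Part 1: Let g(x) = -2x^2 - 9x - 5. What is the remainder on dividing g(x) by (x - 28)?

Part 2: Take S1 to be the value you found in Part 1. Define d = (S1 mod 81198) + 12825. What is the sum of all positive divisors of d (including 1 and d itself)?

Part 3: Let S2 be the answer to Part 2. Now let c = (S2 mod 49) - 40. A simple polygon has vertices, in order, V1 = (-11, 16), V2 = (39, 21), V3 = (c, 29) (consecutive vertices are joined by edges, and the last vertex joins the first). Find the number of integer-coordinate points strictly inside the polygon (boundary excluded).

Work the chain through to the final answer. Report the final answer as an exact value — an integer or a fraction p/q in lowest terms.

Part 1: remainder = value at the root: -2*(28)^2 - 9*(28)^1 - 5 = (-1568) + (-252) + (-5) = -1825; answer -1825
Part 2: S1 = -1825; d = 92198; 92198 = 2 * 46099; sigma = (1 + 2) * (1 + 46099) = 3 * 46100 = 138300; answer 138300
Part 3: S2 = 138300; c = -18; cross terms: (-11*21 - 39*16)=-855, (39*29 - -18*21)=1509, (-18*16 - -11*29)=31; twice the area = |685| = 685; area = 685/2; boundary points = 5 + 1 + 1 = 7; strictly interior points = area - boundary/2 + 1 = 340; answer 340

340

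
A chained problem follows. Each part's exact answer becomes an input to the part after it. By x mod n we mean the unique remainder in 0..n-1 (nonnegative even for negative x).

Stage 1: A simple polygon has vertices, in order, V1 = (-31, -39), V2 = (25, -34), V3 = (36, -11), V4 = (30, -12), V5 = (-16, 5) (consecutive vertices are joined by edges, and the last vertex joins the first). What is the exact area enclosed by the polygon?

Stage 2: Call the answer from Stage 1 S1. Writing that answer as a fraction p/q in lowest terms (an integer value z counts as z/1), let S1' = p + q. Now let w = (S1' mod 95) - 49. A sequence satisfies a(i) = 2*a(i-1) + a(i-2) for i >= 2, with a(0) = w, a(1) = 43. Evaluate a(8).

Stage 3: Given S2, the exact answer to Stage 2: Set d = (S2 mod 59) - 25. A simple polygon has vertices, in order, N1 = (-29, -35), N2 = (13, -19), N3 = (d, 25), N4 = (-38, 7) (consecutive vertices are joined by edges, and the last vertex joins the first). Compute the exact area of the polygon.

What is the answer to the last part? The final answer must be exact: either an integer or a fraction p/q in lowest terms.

1829

Stage 1: cross terms: (-31*-34 - 25*-39)=2029, (25*-11 - 36*-34)=949, (36*-12 - 30*-11)=-102, (30*5 - -16*-12)=-42, (-16*-39 - -31*5)=779; twice the area = |3613| = 3613; area = 3613/2; answer 3613/2
Stage 2: S1 = 3613/2; threaded value p + q = 3615; w = -44; a(2) = 2*(43) + 1*(-44) = 42; iterating: a(2)=42, a(3)=127, a(4)=296, a(5)=719, a(6)=1734, a(7)=4187, a(8)=10108; answer 10108
Stage 3: S2 = 10108; d = -6; cross terms: (-29*-19 - 13*-35)=1006, (13*25 - -6*-19)=211, (-6*7 - -38*25)=908, (-38*-35 - -29*7)=1533; twice the area = |3658| = 3658; area = 1829; answer 1829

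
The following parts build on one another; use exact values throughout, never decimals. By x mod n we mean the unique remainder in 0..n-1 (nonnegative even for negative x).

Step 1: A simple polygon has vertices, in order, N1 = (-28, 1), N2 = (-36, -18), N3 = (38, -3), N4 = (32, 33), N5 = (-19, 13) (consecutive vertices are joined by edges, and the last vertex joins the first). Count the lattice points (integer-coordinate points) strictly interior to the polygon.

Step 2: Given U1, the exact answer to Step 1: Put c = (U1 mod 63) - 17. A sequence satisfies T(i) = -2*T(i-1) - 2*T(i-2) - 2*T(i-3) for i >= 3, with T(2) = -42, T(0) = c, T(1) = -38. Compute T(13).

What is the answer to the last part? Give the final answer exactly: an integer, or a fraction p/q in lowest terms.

6240

Step 1: cross terms: (-28*-18 - -36*1)=540, (-36*-3 - 38*-18)=792, (38*33 - 32*-3)=1350, (32*13 - -19*33)=1043, (-19*1 - -28*13)=345; twice the area = |4070| = 4070; area = 2035; boundary points = 1 + 1 + 6 + 1 + 3 = 12; strictly interior points = area - boundary/2 + 1 = 2030; answer 2030
Step 2: U1 = 2030; c = -3; T(3) = -2*(-42) - 2*(-38) - 2*(-3) = 166; iterating: T(3)=166, T(4)=-172, T(5)=96, T(6)=-180, T(7)=512, T(8)=-856, T(9)=1048, T(10)=-1408, T(11)=2432, T(12)=-4144, T(13)=6240; answer 6240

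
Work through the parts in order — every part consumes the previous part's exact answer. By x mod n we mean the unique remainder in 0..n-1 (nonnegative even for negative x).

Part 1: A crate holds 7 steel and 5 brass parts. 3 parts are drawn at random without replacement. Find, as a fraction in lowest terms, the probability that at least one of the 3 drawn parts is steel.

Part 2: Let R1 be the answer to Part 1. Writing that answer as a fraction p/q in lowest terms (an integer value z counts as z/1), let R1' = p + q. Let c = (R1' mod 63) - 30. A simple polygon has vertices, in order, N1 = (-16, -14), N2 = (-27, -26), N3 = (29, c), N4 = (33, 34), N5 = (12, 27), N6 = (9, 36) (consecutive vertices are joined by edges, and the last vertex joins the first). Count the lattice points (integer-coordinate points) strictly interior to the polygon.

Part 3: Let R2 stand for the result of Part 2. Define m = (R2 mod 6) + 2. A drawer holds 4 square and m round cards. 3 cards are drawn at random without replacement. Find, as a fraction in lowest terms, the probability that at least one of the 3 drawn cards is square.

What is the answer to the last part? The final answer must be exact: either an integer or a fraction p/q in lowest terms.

Part 1: total draws C(12,3) = 220; complement C(5,3) = 10; favorable 220 - 10 = 210; P = 21/22; answer 21/22
Part 2: R1 = 21/22; threaded value p + q = 43; c = 13; cross terms: (-16*-26 - -27*-14)=38, (-27*13 - 29*-26)=403, (29*34 - 33*13)=557, (33*27 - 12*34)=483, (12*36 - 9*27)=189, (9*-14 - -16*36)=450; twice the area = |2120| = 2120; area = 1060; boundary points = 1 + 1 + 1 + 7 + 3 + 25 = 38; strictly interior points = area - boundary/2 + 1 = 1042; answer 1042
Part 3: R2 = 1042; m = 6; total draws C(10,3) = 120; complement C(6,3) = 20; favorable 120 - 20 = 100; P = 5/6; answer 5/6

5/6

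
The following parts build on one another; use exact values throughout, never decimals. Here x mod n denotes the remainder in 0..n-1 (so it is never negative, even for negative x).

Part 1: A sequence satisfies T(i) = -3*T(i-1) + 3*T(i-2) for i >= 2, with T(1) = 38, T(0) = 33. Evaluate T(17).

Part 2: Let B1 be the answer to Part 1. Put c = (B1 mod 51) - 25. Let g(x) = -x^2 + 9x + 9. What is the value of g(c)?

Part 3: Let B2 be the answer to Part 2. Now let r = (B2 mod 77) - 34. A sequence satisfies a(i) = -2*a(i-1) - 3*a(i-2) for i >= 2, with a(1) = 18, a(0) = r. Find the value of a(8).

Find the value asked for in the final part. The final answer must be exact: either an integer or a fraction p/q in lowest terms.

-1008

Part 1: T(2) = -3*(38) + 3*(33) = -15; iterating: T(2)=-15, T(3)=159, T(4)=-522, T(5)=2043, T(6)=-7695, T(7)=29214, T(8)=-110727, T(9)=419823, T(10)=-1591650, T(11)=6034419, T(12)=-22878207, T(13)=86737878, T(14)=-328848255, T(15)=1246758399, T(16)=-4726819962, T(17)=17920735083; answer 17920735083
Part 2: B1 = 17920735083; c = -4; -1*(-4)^2 + 9*(-4)^1 + 9 = (-16) + (-36) + (9) = -43; answer -43
Part 3: B2 = -43; r = 0; a(2) = -2*(18) - 3*(0) = -36; iterating: a(2)=-36, a(3)=18, a(4)=72, a(5)=-198, a(6)=180, a(7)=234, a(8)=-1008; answer -1008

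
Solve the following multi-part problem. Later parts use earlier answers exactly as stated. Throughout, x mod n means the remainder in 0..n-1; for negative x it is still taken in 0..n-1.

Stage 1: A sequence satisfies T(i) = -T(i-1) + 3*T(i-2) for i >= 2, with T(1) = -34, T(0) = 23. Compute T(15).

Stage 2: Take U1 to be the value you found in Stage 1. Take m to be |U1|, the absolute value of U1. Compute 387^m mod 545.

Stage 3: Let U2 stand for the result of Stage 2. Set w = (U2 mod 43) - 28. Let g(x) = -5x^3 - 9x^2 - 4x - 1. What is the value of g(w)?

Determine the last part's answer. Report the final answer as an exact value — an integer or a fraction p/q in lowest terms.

-15541

Stage 1: T(2) = -1*(-34) + 3*(23) = 103; iterating: T(2)=103, T(3)=-205, T(4)=514, T(5)=-1129, T(6)=2671, T(7)=-6058, T(8)=14071, T(9)=-32245, T(10)=74458, T(11)=-171193, T(12)=394567, T(13)=-908146, T(14)=2091847, T(15)=-4816285; answer -4816285
Stage 2: U1 = -4816285; m = 4816285; squarings mod 545: 387^1=387, 387^2=439, 387^4=336, 387^8=81, 387^16=21, 387^32=441, 387^64=461, 387^128=516, 387^256=296, 387^512=416, 387^1024=291, 387^2048=206, 387^4096=471, 387^8192=26, 387^16384=131, 387^32768=266, 387^65536=451, 387^131072=116, 387^262144=376, 387^524288=221, 387^1048576=336, 387^2097152=81, 387^4194304=21; 387^4816285 = 387^1 * 387^4 * 387^8 * 387^16 * 387^128 * 387^256 * 387^1024 * 387^2048 * 387^4096 * 387^8192 * 387^16384 * 387^65536 * 387^524288 * 387^4194304 = 472 (mod 545); answer 472
Stage 3: U2 = 472; w = 14; -5*(14)^3 - 9*(14)^2 - 4*(14)^1 - 1 = (-13720) + (-1764) + (-56) + (-1) = -15541; answer -15541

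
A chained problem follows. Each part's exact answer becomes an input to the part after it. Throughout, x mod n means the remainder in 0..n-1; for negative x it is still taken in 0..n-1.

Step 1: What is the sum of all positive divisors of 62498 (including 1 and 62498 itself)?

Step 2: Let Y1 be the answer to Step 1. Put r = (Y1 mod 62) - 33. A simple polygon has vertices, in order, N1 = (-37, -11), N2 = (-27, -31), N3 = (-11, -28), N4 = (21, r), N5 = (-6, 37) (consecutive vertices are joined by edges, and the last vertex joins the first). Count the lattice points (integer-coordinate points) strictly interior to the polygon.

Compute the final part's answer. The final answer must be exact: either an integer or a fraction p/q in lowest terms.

Step 1: 62498 = 2 * 31249; sigma = (1 + 2) * (1 + 31249) = 3 * 31250 = 93750; answer 93750
Step 2: Y1 = 93750; r = -27; cross terms: (-37*-31 - -27*-11)=850, (-27*-28 - -11*-31)=415, (-11*-27 - 21*-28)=885, (21*37 - -6*-27)=615, (-6*-11 - -37*37)=1435; twice the area = |4200| = 4200; area = 2100; boundary points = 10 + 1 + 1 + 1 + 1 = 14; strictly interior points = area - boundary/2 + 1 = 2094; answer 2094

2094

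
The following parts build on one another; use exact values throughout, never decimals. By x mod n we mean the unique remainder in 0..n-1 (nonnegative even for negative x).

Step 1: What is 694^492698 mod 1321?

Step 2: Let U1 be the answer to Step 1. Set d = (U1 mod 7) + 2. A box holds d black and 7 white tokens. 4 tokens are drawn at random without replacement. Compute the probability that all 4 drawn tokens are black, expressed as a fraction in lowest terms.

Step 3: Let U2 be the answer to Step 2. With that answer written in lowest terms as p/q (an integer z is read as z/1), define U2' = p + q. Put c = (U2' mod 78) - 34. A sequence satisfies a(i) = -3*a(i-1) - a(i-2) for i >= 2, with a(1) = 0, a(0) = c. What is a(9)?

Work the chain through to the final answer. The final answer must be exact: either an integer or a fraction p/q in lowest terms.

Step 1: squarings mod 1321: 694^1=694, 694^2=792, 694^4=1110, 694^8=928, 694^16=1213, 694^32=1096, 694^64=427, 694^128=31, 694^256=961, 694^512=142, 694^1024=349, 694^2048=269, 694^4096=1027, 694^8192=571, 694^16384=1075, 694^32768=1071, 694^65536=413, 694^131072=160, 694^262144=501; 694^492698 = 694^2 * 694^8 * 694^16 * 694^128 * 694^1024 * 694^32768 * 694^65536 * 694^131072 * 694^262144 = 605 (mod 1321); answer 605
Step 2: U1 = 605; d = 5; total draws C(12,4) = 495; favorable C(5,4) = 5; P = 1/99; answer 1/99
Step 3: U2 = 1/99; threaded value p + q = 100; c = -12; a(2) = -3*(0) - 1*(-12) = 12; iterating: a(2)=12, a(3)=-36, a(4)=96, a(5)=-252, a(6)=660, a(7)=-1728, a(8)=4524, a(9)=-11844; answer -11844

-11844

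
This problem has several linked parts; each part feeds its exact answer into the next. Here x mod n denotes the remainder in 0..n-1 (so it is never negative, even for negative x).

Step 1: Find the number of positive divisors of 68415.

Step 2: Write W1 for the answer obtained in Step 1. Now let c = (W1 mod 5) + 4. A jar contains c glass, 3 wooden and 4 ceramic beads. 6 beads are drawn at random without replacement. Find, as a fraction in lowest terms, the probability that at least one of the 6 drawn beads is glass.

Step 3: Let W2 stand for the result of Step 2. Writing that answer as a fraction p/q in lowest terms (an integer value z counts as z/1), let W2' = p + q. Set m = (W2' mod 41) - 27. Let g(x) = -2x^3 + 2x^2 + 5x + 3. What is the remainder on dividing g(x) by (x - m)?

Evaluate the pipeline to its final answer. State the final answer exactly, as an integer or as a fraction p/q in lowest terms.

Step 1: 68415 = 3 * 5 * 4561; number of divisors = (1+1) * (1+1) * (1+1) = 8; answer 8
Step 2: W1 = 8; c = 7; total draws C(14,6) = 3003; complement C(7,6) = 7; favorable 3003 - 7 = 2996; P = 428/429; answer 428/429
Step 3: W2 = 428/429; threaded value p + q = 857; m = 10; remainder = value at the root: -2*(10)^3 + 2*(10)^2 + 5*(10)^1 + 3 = (-2000) + (200) + (50) + (3) = -1747; answer -1747

-1747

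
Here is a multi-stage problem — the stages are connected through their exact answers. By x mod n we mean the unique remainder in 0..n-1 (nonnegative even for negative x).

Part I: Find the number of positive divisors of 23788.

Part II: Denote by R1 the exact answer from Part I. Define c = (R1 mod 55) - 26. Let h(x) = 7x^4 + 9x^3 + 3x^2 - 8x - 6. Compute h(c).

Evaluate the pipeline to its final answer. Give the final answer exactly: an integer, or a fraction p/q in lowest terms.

Part I: 23788 = 2^2 * 19 * 313; number of divisors = (2+1) * (1+1) * (1+1) = 12; answer 12
Part II: R1 = 12; c = -14; 7*(-14)^4 + 9*(-14)^3 + 3*(-14)^2 - 8*(-14)^1 - 6 = (268912) + (-24696) + (588) + (112) + (-6) = 244910; answer 244910

244910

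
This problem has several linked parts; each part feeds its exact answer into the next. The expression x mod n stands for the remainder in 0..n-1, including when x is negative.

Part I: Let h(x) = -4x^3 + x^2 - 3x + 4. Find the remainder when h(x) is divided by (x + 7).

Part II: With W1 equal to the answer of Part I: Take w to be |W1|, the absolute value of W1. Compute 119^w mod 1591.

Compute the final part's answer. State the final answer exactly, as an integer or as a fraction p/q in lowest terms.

Part I: remainder = value at the root: -4*(-7)^3 + 1*(-7)^2 - 3*(-7)^1 + 4 = (1372) + (49) + (21) + (4) = 1446; answer 1446
Part II: W1 = 1446; w = 1446; squarings mod 1591: 119^1=119, 119^2=1433, 119^4=1099, 119^8=232, 119^16=1321, 119^32=1305, 119^64=655, 119^128=1046, 119^256=1099, 119^512=232, 119^1024=1321; 119^1446 = 119^2 * 119^4 * 119^32 * 119^128 * 119^256 * 119^1024 = 1294 (mod 1591); answer 1294

1294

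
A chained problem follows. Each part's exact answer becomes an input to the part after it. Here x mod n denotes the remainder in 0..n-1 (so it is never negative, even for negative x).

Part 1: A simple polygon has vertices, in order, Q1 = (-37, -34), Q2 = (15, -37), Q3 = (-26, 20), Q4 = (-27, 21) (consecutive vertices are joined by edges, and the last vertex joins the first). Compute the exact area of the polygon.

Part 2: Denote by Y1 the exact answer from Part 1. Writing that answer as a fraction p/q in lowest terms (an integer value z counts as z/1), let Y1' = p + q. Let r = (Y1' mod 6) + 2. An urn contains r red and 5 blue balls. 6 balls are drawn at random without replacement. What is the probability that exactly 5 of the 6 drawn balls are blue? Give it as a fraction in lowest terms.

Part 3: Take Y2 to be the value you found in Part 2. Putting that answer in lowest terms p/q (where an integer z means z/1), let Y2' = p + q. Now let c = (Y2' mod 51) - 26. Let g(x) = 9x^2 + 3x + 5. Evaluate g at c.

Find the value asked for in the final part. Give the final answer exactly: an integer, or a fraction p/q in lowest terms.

Part 1: cross terms: (-37*-37 - 15*-34)=1879, (15*20 - -26*-37)=-662, (-26*21 - -27*20)=-6, (-27*-34 - -37*21)=1695; twice the area = |2906| = 2906; area = 1453; answer 1453
Part 2: Y1 = 1453; threaded value p + q = 1454; r = 4; total draws C(9,6) = 84; favorable C(5,5)*C(4,1) = 4; P = 1/21; answer 1/21
Part 3: Y2 = 1/21; threaded value p + q = 22; c = -4; 9*(-4)^2 + 3*(-4)^1 + 5 = (144) + (-12) + (5) = 137; answer 137

137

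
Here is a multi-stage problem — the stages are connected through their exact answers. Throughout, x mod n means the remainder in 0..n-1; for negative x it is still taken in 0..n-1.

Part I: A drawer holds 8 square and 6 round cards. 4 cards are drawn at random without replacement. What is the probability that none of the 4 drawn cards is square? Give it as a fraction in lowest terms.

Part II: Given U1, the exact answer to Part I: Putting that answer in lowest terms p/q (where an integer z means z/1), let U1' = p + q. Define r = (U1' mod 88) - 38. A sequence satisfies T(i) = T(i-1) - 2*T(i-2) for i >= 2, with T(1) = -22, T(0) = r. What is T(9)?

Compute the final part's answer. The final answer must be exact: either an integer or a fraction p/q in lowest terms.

434

Part I: total draws C(14,4) = 1001; favorable C(6,4) = 15; P = 15/1001; answer 15/1001
Part II: U1 = 15/1001; threaded value p + q = 1016; r = 10; T(2) = 1*(-22) - 2*(10) = -42; iterating: T(2)=-42, T(3)=2, T(4)=86, T(5)=82, T(6)=-90, T(7)=-254, T(8)=-74, T(9)=434; answer 434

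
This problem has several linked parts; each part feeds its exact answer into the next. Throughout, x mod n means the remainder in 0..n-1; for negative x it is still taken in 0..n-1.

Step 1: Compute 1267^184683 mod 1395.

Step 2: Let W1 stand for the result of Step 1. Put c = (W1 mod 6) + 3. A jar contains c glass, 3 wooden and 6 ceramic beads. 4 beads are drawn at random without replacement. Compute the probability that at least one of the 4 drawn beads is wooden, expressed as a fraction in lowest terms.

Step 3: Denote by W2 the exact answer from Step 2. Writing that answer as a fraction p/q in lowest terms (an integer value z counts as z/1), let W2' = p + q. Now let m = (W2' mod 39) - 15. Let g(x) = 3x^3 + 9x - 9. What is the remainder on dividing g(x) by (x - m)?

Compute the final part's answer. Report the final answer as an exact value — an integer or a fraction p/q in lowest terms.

Step 1: squarings mod 1395: 1267^1=1267, 1267^2=1039, 1267^4=1186, 1267^8=436, 1267^16=376, 1267^32=481, 1267^64=1186, 1267^128=436, 1267^256=376, 1267^512=481, 1267^1024=1186, 1267^2048=436, 1267^4096=376, 1267^8192=481, 1267^16384=1186, 1267^32768=436, 1267^65536=376, 1267^131072=481; 1267^184683 = 1267^1 * 1267^2 * 1267^8 * 1267^32 * 1267^64 * 1267^256 * 1267^4096 * 1267^16384 * 1267^32768 * 1267^131072 = 928 (mod 1395); answer 928
Step 2: W1 = 928; c = 7; total draws C(16,4) = 1820; complement C(13,4) = 715; favorable 1820 - 715 = 1105; P = 17/28; answer 17/28
Step 3: W2 = 17/28; threaded value p + q = 45; m = -9; remainder = value at the root: 3*(-9)^3 + 9*(-9)^1 - 9 = (-2187) + (-81) + (-9) = -2277; answer -2277

-2277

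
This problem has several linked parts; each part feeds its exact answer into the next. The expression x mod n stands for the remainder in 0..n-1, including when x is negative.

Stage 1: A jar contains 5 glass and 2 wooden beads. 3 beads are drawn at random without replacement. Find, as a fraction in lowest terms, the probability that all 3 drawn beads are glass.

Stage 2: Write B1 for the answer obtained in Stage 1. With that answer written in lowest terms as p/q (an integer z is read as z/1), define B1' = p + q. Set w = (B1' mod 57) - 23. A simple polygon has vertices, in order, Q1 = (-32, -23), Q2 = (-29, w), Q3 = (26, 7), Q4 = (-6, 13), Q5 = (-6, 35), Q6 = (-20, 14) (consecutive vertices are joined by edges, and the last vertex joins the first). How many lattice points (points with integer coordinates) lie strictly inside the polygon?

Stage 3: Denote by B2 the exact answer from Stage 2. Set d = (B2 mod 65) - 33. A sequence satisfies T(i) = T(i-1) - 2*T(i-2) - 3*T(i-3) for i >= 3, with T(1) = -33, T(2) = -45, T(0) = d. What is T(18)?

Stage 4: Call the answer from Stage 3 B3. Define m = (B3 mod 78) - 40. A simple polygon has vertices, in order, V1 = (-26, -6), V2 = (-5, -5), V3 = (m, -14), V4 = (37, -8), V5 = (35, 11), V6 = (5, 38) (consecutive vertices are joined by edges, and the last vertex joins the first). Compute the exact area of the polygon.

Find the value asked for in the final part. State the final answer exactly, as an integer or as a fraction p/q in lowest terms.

3629/2

Stage 1: total draws C(7,3) = 35; favorable C(5,3) = 10; P = 2/7; answer 2/7
Stage 2: B1 = 2/7; threaded value p + q = 9; w = -14; cross terms: (-32*-14 - -29*-23)=-219, (-29*7 - 26*-14)=161, (26*13 - -6*7)=380, (-6*35 - -6*13)=-132, (-6*14 - -20*35)=616, (-20*-23 - -32*14)=908; twice the area = |1714| = 1714; area = 857; boundary points = 3 + 1 + 2 + 22 + 7 + 1 = 36; strictly interior points = area - boundary/2 + 1 = 840; answer 840
Stage 3: B2 = 840; d = 27; T(3) = 1*(-45) - 2*(-33) - 3*(27) = -60; iterating: T(3)=-60, T(4)=129, T(5)=384, T(6)=306, T(7)=-849, T(8)=-2613, T(9)=-1833, T(10)=5940, T(11)=17445, T(12)=11064, T(13)=-41646, T(14)=-116109, T(15)=-66009, T(16)=291147, T(17)=771492, T(18)=387225; answer 387225
Stage 4: B3 = 387225; m = -7; cross terms: (-26*-5 - -5*-6)=100, (-5*-14 - -7*-5)=35, (-7*-8 - 37*-14)=574, (37*11 - 35*-8)=687, (35*38 - 5*11)=1275, (5*-6 - -26*38)=958; twice the area = |3629| = 3629; area = 3629/2; answer 3629/2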